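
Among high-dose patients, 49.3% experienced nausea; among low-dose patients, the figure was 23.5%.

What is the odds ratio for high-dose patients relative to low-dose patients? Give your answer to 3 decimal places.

3.165

odds, high-dose patients = 0.4930/0.5070 = 0.9724
odds, low-dose patients = 0.2350/0.7650 = 0.3072
OR = 0.9724 / 0.3072 = 3.165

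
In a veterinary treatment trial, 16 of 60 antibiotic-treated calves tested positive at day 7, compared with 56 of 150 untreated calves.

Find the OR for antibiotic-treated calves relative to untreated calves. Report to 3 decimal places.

OR = (16 × 94) / (44 × 56) = 1504/2464 ≈ 0.610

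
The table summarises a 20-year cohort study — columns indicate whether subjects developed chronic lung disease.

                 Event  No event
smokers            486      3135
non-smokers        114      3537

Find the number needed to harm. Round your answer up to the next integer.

risk, smokers = 486/3621 = 0.134217
risk, non-smokers = 114/3651 = 0.031224
absolute risk difference = 0.102993
1 / 0.102993 = 9.709 → round up → 10

10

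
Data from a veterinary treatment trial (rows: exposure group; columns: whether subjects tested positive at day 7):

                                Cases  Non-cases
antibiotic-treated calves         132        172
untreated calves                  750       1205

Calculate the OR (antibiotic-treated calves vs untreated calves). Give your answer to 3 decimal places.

1.233

odds, antibiotic-treated calves = 132/172 = 0.7674
odds, untreated calves = 750/1205 = 0.6224
OR = 0.7674 / 0.6224 = 1.233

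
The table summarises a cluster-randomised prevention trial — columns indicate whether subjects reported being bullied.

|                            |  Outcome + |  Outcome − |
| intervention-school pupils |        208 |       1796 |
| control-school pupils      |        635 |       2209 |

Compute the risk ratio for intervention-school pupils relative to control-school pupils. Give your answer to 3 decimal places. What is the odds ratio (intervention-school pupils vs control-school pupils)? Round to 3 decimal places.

risk, intervention-school pupils = 208/2004 = 0.1038
risk, control-school pupils = 635/2844 = 0.2233
RR = 0.1038 / 0.2233 = 0.465
OR = (208 × 2209) / (1796 × 635) = 459472/1140460 ≈ 0.403

RR = 0.465; OR = 0.403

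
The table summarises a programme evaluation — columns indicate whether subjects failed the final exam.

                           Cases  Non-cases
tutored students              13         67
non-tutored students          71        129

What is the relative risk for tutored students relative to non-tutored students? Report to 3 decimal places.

0.458

risk, tutored students = 13/80 = 0.1625
risk, non-tutored students = 71/200 = 0.3550
RR = 0.1625 / 0.3550 = 0.458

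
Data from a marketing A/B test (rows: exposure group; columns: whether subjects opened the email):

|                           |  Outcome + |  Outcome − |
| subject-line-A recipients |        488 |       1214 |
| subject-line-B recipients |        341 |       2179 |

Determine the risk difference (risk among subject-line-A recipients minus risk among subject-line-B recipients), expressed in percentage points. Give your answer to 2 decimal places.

15.14

risk, subject-line-A recipients = 488/1702 = 0.2867
risk, subject-line-B recipients = 341/2520 = 0.1353
risk difference = 0.2867 − 0.1353 = 0.1514 → 15.14 percentage points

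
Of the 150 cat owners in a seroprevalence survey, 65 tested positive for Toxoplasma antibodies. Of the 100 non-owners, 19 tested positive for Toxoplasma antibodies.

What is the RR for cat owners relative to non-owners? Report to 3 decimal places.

risk, cat owners = 65/150 = 0.4333
risk, non-owners = 19/100 = 0.1900
RR = 0.4333 / 0.1900 = 2.281

2.281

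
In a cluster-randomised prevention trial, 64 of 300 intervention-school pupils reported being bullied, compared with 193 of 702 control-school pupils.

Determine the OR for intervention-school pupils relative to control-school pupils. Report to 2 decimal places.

OR = (64 × 509) / (236 × 193) = 32576/45548 ≈ 0.72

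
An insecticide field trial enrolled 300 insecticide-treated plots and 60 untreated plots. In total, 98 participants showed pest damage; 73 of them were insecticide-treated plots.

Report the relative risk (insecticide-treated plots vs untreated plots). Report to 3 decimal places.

insecticide-treated plots without the outcome: 300 − 73 = 227
untreated plots with the outcome: 98 − 73 = 25
untreated plots without the outcome: 60 − 25 = 35
risk, insecticide-treated plots = 73/300 = 0.2433
risk, untreated plots = 25/60 = 0.4167
RR = 0.2433 / 0.4167 = 0.584

RR = 0.584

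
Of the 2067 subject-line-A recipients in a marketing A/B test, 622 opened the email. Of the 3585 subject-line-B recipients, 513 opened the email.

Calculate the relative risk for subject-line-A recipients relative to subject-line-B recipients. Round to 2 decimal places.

risk, subject-line-A recipients = 622/2067 = 0.3009
risk, subject-line-B recipients = 513/3585 = 0.1431
RR = 0.3009 / 0.1431 = 2.10

2.10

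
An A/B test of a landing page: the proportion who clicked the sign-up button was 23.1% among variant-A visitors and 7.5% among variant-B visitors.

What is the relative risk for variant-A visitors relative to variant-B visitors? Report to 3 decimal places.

RR = 0.2310 / 0.0750 = 3.080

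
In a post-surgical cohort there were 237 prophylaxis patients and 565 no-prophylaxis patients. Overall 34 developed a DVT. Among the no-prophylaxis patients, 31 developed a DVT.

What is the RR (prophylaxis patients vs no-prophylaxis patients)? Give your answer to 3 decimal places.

RR = 0.231

prophylaxis patients with the outcome: 34 − 31 = 3
prophylaxis patients without the outcome: 237 − 3 = 234
no-prophylaxis patients without the outcome: 565 − 31 = 534
risk, prophylaxis patients = 3/237 = 0.01266
risk, no-prophylaxis patients = 31/565 = 0.05487
RR = 0.01266 / 0.05487 = 0.231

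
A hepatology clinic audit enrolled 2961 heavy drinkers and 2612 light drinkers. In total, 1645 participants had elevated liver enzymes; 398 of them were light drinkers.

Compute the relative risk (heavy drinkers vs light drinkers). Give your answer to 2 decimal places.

2.76

heavy drinkers with the outcome: 1645 − 398 = 1247
heavy drinkers without the outcome: 2961 − 1247 = 1714
light drinkers without the outcome: 2612 − 398 = 2214
risk, heavy drinkers = 1247/2961 = 0.4211
risk, light drinkers = 398/2612 = 0.1524
RR = 0.4211 / 0.1524 = 2.76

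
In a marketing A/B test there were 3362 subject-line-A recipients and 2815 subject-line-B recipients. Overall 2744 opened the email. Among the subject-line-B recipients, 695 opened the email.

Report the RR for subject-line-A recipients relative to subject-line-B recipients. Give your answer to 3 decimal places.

subject-line-A recipients with the outcome: 2744 − 695 = 2049
subject-line-A recipients without the outcome: 3362 − 2049 = 1313
subject-line-B recipients without the outcome: 2815 − 695 = 2120
risk, subject-line-A recipients = 2049/3362 = 0.6095
risk, subject-line-B recipients = 695/2815 = 0.2469
RR = 0.6095 / 0.2469 = 2.469

RR ≈ 2.469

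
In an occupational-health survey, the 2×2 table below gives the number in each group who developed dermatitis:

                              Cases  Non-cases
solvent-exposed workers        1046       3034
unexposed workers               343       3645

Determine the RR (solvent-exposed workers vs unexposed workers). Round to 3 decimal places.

RR ≈ 2.981

risk, solvent-exposed workers = 1046/4080 = 0.2564
risk, unexposed workers = 343/3988 = 0.0860
RR = 0.2564 / 0.0860 = 2.981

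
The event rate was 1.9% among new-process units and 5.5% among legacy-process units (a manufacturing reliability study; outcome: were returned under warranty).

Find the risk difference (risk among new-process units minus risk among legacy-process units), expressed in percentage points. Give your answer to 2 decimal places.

-3.60

risk difference = 0.01900 − 0.05500 = -0.03600 → -3.60 percentage points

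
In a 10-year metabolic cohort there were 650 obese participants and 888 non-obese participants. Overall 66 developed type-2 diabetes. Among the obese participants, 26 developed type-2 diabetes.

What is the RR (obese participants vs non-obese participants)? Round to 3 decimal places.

RR ≈ 0.888

obese participants without the outcome: 650 − 26 = 624
non-obese participants with the outcome: 66 − 26 = 40
non-obese participants without the outcome: 888 − 40 = 848
risk, obese participants = 26/650 = 0.04000
risk, non-obese participants = 40/888 = 0.04505
RR = 0.04000 / 0.04505 = 0.888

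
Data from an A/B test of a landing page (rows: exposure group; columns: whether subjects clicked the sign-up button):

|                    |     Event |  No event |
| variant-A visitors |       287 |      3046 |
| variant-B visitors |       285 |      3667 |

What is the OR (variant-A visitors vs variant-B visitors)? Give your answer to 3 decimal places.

OR = (287 × 3667) / (3046 × 285) = 1052429/868110 ≈ 1.212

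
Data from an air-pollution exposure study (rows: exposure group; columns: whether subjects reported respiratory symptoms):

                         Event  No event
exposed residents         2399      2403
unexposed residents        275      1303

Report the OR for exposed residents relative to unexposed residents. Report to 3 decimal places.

OR = (2399 × 1303) / (2403 × 275) = 3125897/660825 ≈ 4.730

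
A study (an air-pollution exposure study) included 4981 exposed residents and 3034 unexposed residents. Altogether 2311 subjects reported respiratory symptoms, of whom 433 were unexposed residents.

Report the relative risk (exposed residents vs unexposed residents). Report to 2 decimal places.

exposed residents with the outcome: 2311 − 433 = 1878
exposed residents without the outcome: 4981 − 1878 = 3103
unexposed residents without the outcome: 3034 − 433 = 2601
risk, exposed residents = 1878/4981 = 0.3770
risk, unexposed residents = 433/3034 = 0.1427
RR = 0.3770 / 0.1427 = 2.64

RR: 2.64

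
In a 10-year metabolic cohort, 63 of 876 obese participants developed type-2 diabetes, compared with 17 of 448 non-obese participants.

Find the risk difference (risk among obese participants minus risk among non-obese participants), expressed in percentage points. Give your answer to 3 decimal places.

3.397

risk, obese participants = 63/876 = 0.07192
risk, non-obese participants = 17/448 = 0.03795
risk difference = 0.07192 − 0.03795 = 0.03397 → 3.397 percentage points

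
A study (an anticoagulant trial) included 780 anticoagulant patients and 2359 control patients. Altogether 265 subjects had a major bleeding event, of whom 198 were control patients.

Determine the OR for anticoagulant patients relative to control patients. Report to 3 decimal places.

1.026

anticoagulant patients with the outcome: 265 − 198 = 67
anticoagulant patients without the outcome: 780 − 67 = 713
control patients without the outcome: 2359 − 198 = 2161
OR = (67 × 2161) / (713 × 198) = 144787/141174 ≈ 1.026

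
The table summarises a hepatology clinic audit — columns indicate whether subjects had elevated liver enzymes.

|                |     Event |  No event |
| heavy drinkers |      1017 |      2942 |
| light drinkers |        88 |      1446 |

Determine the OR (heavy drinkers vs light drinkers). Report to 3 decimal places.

OR = (1017 × 1446) / (2942 × 88) = 1470582/258896 ≈ 5.680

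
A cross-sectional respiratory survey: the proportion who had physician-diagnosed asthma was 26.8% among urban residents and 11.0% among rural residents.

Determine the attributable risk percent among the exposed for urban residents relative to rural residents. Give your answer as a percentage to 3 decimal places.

AR% = (0.2680 − 0.1100) / 0.2680 = 0.5896 → 58.955%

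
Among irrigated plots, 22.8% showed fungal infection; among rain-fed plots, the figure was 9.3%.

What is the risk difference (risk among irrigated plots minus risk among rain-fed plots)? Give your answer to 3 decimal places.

risk difference = 0.2280 − 0.0930 = 0.135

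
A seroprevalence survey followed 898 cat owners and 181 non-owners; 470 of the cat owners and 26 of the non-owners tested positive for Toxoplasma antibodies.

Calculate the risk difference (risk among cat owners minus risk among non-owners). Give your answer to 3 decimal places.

risk, cat owners = 470/898 = 0.5234
risk, non-owners = 26/181 = 0.1436
risk difference = 0.5234 − 0.1436 = 0.380

RD: 0.380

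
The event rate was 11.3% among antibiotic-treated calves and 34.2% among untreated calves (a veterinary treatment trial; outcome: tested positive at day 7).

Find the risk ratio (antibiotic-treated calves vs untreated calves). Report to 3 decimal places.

RR = 0.1130 / 0.3420 = 0.330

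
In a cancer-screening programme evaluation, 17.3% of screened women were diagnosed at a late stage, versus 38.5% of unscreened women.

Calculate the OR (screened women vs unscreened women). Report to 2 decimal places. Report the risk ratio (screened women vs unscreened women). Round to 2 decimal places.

OR = 0.33; RR = 0.45

odds, screened women = 0.1730/0.8270 = 0.2092
odds, unscreened women = 0.3850/0.6150 = 0.6260
OR = 0.2092 / 0.6260 = 0.33
RR = 0.1730 / 0.3850 = 0.45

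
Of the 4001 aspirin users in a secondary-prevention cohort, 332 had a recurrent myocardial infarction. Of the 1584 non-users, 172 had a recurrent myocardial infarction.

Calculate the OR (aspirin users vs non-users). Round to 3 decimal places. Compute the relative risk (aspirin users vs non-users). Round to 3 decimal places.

OR = (332 × 1412) / (3669 × 172) = 468784/631068 ≈ 0.743
risk, aspirin users = 332/4001 = 0.0830
risk, non-users = 172/1584 = 0.1086
RR = 0.0830 / 0.1086 = 0.764

OR = 0.743; RR = 0.764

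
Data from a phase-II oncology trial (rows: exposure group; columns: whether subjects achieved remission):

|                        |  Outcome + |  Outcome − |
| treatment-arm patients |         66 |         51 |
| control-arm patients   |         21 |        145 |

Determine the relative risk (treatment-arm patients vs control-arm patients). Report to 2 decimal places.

RR: 4.46

risk, treatment-arm patients = 66/117 = 0.5641
risk, control-arm patients = 21/166 = 0.1265
RR = 0.5641 / 0.1265 = 4.46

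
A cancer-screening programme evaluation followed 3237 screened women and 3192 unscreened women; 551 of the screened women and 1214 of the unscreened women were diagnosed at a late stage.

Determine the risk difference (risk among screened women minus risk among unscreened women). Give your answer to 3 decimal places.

risk, screened women = 551/3237 = 0.1702
risk, unscreened women = 1214/3192 = 0.3803
risk difference = 0.1702 − 0.3803 = -0.210

-0.210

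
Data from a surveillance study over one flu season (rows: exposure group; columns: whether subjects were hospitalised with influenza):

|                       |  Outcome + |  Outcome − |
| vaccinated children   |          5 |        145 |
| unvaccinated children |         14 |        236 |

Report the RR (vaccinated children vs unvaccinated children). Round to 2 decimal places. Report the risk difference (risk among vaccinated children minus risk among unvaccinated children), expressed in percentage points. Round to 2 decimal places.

risk, vaccinated children = 5/150 = 0.03333
risk, unvaccinated children = 14/250 = 0.05600
RR = 0.03333 / 0.05600 = 0.60
risk difference = 0.03333 − 0.05600 = -0.02267 → -2.27 percentage points

RR = 0.60; RD = -2.27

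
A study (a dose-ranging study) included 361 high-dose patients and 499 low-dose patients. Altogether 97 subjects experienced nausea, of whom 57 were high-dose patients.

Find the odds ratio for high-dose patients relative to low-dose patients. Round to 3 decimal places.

2.152

high-dose patients without the outcome: 361 − 57 = 304
low-dose patients with the outcome: 97 − 57 = 40
low-dose patients without the outcome: 499 − 40 = 459
OR = (57 × 459) / (304 × 40) = 26163/12160 ≈ 2.152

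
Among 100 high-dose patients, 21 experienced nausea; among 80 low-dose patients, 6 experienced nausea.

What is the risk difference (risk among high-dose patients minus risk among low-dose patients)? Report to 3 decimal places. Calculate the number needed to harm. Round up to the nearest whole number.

RD = 0.135; NNH = 8

risk, high-dose patients = 21/100 = 0.2100
risk, low-dose patients = 6/80 = 0.0750
risk difference = 0.2100 − 0.0750 = 0.135
absolute risk difference = 0.135000
1 / 0.135000 = 7.407 → round up → 8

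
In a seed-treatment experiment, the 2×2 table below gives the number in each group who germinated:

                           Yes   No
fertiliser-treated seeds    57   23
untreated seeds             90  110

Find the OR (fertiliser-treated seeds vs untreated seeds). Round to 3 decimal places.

OR = 3.029

odds, fertiliser-treated seeds = 57/23 = 2.4783
odds, untreated seeds = 90/110 = 0.8182
OR = 2.4783 / 0.8182 = 3.029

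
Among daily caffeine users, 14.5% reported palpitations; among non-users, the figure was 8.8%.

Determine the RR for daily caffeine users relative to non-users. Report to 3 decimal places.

RR = 0.1450 / 0.0880 = 1.648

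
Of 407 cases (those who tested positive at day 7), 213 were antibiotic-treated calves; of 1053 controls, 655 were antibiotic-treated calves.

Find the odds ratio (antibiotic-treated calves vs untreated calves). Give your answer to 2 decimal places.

OR = (213 × 398) / (655 × 194) = 84774/127070 ≈ 0.67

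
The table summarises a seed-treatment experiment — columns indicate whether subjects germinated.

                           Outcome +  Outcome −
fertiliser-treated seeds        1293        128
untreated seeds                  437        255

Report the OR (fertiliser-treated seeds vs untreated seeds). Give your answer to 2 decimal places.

OR = (1293 × 255) / (128 × 437) = 329715/55936 ≈ 5.89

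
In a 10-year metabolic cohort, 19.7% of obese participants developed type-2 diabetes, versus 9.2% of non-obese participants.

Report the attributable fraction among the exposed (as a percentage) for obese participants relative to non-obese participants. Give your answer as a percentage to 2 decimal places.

AR% = (0.1970 − 0.0920) / 0.1970 = 0.5330 → 53.30%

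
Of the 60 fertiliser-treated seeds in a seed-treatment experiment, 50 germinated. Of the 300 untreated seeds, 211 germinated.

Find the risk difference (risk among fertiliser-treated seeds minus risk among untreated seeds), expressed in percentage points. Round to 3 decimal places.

RD ≈ 13.000

risk, fertiliser-treated seeds = 50/60 = 0.8333
risk, untreated seeds = 211/300 = 0.7033
risk difference = 0.8333 − 0.7033 = 0.1300 → 13.000 percentage points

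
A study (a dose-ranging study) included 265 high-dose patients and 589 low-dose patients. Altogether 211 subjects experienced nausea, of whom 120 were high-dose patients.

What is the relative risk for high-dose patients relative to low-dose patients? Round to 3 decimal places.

2.931

high-dose patients without the outcome: 265 − 120 = 145
low-dose patients with the outcome: 211 − 120 = 91
low-dose patients without the outcome: 589 − 91 = 498
risk, high-dose patients = 120/265 = 0.4528
risk, low-dose patients = 91/589 = 0.1545
RR = 0.4528 / 0.1545 = 2.931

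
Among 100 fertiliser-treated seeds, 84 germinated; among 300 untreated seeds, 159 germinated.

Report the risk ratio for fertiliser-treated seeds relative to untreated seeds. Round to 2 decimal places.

1.58

risk, fertiliser-treated seeds = 84/100 = 0.8400
risk, untreated seeds = 159/300 = 0.5300
RR = 0.8400 / 0.5300 = 1.58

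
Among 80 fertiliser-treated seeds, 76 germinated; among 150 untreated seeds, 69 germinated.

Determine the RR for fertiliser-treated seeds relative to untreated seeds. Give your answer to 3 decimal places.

RR = 2.065

risk, fertiliser-treated seeds = 76/80 = 0.9500
risk, untreated seeds = 69/150 = 0.4600
RR = 0.9500 / 0.4600 = 2.065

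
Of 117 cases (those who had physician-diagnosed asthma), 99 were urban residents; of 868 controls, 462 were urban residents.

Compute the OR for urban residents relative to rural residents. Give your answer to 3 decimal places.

OR = (99 × 406) / (462 × 18) = 40194/8316 ≈ 4.833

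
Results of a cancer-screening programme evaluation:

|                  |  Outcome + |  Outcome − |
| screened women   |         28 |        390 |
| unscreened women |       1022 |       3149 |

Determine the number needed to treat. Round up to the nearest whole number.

risk, screened women = 28/418 = 0.066986
risk, unscreened women = 1022/4171 = 0.245025
absolute risk difference = 0.178040
1 / 0.178040 = 5.617 → round up → 6

NNT ≈ 6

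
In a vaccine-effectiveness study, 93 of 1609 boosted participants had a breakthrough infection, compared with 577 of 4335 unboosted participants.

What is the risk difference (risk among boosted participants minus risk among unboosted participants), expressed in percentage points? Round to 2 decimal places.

risk, boosted participants = 93/1609 = 0.0578
risk, unboosted participants = 577/4335 = 0.1331
risk difference = 0.0578 − 0.1331 = -0.0753 → -7.53 percentage points

RD ≈ -7.53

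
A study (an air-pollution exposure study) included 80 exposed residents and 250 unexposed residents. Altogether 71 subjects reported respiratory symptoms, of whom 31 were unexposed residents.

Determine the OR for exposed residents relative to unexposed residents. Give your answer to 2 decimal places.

7.06

exposed residents with the outcome: 71 − 31 = 40
exposed residents without the outcome: 80 − 40 = 40
unexposed residents without the outcome: 250 − 31 = 219
OR = (40 × 219) / (40 × 31) = 8760/1240 ≈ 7.06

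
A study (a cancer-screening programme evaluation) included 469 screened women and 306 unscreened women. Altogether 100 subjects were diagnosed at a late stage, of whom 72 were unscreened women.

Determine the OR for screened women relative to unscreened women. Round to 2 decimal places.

screened women with the outcome: 100 − 72 = 28
screened women without the outcome: 469 − 28 = 441
unscreened women without the outcome: 306 − 72 = 234
OR = (28 × 234) / (441 × 72) = 6552/31752 ≈ 0.21

0.21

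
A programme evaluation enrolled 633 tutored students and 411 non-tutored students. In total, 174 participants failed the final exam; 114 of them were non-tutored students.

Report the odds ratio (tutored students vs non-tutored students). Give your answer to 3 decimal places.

OR ≈ 0.273

tutored students with the outcome: 174 − 114 = 60
tutored students without the outcome: 633 − 60 = 573
non-tutored students without the outcome: 411 − 114 = 297
OR = (60 × 297) / (573 × 114) = 17820/65322 ≈ 0.273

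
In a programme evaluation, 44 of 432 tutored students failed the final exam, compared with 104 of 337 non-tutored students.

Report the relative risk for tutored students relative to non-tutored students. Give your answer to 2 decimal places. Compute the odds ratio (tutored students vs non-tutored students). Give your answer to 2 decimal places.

risk, tutored students = 44/432 = 0.1019
risk, non-tutored students = 104/337 = 0.3086
RR = 0.1019 / 0.3086 = 0.33
odds, tutored students = 44/388 = 0.1134
odds, non-tutored students = 104/233 = 0.4464
OR = 0.1134 / 0.4464 = 0.25

RR = 0.33; OR = 0.25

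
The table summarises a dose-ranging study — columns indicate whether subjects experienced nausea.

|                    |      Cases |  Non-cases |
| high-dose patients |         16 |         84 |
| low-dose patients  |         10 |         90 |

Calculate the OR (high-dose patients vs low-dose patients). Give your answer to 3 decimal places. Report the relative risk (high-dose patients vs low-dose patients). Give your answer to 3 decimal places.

OR = (16 × 90) / (84 × 10) = 1440/840 ≈ 1.714
risk, high-dose patients = 16/100 = 0.1600
risk, low-dose patients = 10/100 = 0.1000
RR = 0.1600 / 0.1000 = 1.600

OR = 1.714; RR = 1.600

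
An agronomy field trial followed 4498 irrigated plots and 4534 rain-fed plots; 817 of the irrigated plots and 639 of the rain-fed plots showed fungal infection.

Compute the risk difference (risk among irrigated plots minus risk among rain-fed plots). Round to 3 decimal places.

RD = 0.041

risk, irrigated plots = 817/4498 = 0.1816
risk, rain-fed plots = 639/4534 = 0.1409
risk difference = 0.1816 − 0.1409 = 0.041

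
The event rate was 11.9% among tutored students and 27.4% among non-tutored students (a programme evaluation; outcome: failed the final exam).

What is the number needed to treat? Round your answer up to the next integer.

7

absolute risk difference = 0.155000
1 / 0.155000 = 6.452 → round up → 7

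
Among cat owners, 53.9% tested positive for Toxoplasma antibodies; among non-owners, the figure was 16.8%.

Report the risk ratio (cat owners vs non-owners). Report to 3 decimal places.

RR = 0.5390 / 0.1680 = 3.208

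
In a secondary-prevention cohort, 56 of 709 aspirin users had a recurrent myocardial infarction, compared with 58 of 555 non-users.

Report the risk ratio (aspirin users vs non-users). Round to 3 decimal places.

RR = 0.756

risk, aspirin users = 56/709 = 0.0790
risk, non-users = 58/555 = 0.1045
RR = 0.0790 / 0.1045 = 0.756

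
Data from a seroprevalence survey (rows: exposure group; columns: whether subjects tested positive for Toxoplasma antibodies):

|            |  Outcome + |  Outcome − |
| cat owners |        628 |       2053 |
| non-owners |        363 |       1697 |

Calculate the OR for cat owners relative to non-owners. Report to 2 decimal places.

OR = (628 × 1697) / (2053 × 363) = 1065716/745239 ≈ 1.43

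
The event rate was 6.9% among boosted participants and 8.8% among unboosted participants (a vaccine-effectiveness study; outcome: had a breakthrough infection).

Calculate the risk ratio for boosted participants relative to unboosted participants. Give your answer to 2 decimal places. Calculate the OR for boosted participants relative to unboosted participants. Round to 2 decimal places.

RR = 0.0690 / 0.0880 = 0.78
odds, boosted participants = 0.0690/0.9310 = 0.0741
odds, unboosted participants = 0.0880/0.9120 = 0.0965
OR = 0.0741 / 0.0965 = 0.77

RR = 0.78; OR = 0.77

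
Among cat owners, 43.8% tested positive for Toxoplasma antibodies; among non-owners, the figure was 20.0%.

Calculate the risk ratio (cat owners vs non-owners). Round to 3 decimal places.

RR = 0.4380 / 0.2000 = 2.190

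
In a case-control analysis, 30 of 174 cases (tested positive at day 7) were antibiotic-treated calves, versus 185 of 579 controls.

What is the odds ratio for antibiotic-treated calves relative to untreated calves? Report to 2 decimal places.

OR = (30 × 394) / (185 × 144) = 11820/26640 ≈ 0.44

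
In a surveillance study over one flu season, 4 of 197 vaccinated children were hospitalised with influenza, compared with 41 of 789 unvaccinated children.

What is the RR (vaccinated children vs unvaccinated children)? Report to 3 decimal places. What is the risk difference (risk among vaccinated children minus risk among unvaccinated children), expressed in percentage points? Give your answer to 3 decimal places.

RR = 0.391; RD = -3.166

risk, vaccinated children = 4/197 = 0.02030
risk, unvaccinated children = 41/789 = 0.05196
RR = 0.02030 / 0.05196 = 0.391
risk difference = 0.02030 − 0.05196 = -0.03166 → -3.166 percentage points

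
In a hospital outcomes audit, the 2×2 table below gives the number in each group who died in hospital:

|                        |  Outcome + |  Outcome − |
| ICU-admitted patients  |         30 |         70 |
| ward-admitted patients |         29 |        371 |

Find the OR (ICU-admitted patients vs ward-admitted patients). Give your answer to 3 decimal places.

OR = (30 × 371) / (70 × 29) = 11130/2030 ≈ 5.483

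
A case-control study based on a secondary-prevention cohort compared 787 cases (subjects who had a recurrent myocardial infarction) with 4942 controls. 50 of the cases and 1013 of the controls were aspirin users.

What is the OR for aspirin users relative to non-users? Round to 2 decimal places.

OR = 0.26

odds, aspirin users = 50/1013 = 0.04936
odds, non-users = 737/3929 = 0.18758
OR = 0.04936 / 0.18758 = 0.26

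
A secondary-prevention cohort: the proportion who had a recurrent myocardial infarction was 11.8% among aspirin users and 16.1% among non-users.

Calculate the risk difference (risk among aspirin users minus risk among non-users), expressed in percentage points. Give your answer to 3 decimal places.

risk difference = 0.1180 − 0.1610 = -0.0430 → -4.300 percentage points

RD = -4.300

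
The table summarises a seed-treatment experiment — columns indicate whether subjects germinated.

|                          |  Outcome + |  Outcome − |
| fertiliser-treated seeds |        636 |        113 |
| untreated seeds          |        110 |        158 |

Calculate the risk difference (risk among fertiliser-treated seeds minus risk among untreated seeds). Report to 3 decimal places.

0.439

risk, fertiliser-treated seeds = 636/749 = 0.8491
risk, untreated seeds = 110/268 = 0.4104
risk difference = 0.8491 − 0.4104 = 0.439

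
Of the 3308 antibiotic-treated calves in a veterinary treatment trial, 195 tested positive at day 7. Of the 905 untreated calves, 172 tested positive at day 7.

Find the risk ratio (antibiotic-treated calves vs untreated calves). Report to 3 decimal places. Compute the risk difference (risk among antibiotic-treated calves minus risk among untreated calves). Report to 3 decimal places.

risk, antibiotic-treated calves = 195/3308 = 0.0589
risk, untreated calves = 172/905 = 0.1901
RR = 0.0589 / 0.1901 = 0.310
risk difference = 0.0589 − 0.1901 = -0.131

RR = 0.310; RD = -0.131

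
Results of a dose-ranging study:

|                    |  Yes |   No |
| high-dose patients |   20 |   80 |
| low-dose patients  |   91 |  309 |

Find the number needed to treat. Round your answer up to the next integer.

37

risk, high-dose patients = 20/100 = 0.200000
risk, low-dose patients = 91/400 = 0.227500
absolute risk difference = 0.027500
1 / 0.027500 = 36.364 → round up → 37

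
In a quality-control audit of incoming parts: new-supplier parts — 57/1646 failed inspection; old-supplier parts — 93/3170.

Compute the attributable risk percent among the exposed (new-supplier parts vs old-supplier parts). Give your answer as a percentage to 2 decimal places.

AR%: 15.28%

risk, new-supplier parts = 57/1646 = 0.03463
risk, old-supplier parts = 93/3170 = 0.02934
AR% = (0.03463 − 0.02934) / 0.03463 = 0.1528 → 15.28%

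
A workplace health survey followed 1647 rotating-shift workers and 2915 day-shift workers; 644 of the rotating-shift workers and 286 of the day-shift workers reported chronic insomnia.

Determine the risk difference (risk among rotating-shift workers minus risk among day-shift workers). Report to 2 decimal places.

risk, rotating-shift workers = 644/1647 = 0.3910
risk, day-shift workers = 286/2915 = 0.0981
risk difference = 0.3910 − 0.0981 = 0.29

RD = 0.29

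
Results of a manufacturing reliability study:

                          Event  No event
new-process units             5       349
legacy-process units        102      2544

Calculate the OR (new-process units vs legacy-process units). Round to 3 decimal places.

0.357

odds, new-process units = 5/349 = 0.01433
odds, legacy-process units = 102/2544 = 0.04009
OR = 0.01433 / 0.04009 = 0.357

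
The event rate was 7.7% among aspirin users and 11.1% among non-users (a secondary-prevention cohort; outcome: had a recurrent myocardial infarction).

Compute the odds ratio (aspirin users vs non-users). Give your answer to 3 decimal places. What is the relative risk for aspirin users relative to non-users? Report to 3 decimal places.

odds, aspirin users = 0.0770/0.9230 = 0.0834
odds, non-users = 0.1110/0.8890 = 0.1249
OR = 0.0834 / 0.1249 = 0.668
RR = 0.0770 / 0.1110 = 0.694

OR = 0.668; RR = 0.694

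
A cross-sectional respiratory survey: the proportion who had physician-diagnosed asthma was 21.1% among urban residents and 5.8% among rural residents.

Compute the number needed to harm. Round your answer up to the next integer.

NNH: 7

absolute risk difference = 0.153000
1 / 0.153000 = 6.536 → round up → 7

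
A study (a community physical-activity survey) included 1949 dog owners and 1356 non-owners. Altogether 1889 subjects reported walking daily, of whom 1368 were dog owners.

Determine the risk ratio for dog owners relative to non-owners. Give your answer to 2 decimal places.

RR = 1.83

dog owners without the outcome: 1949 − 1368 = 581
non-owners with the outcome: 1889 − 1368 = 521
non-owners without the outcome: 1356 − 521 = 835
risk, dog owners = 1368/1949 = 0.7019
risk, non-owners = 521/1356 = 0.3842
RR = 0.7019 / 0.3842 = 1.83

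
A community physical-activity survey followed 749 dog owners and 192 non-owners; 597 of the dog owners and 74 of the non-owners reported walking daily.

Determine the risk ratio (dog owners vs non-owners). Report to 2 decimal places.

RR: 2.07

risk, dog owners = 597/749 = 0.7971
risk, non-owners = 74/192 = 0.3854
RR = 0.7971 / 0.3854 = 2.07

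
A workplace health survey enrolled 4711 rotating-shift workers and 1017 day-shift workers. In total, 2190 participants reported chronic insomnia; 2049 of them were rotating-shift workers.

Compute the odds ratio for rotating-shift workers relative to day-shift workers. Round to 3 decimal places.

4.782

rotating-shift workers without the outcome: 4711 − 2049 = 2662
day-shift workers with the outcome: 2190 − 2049 = 141
day-shift workers without the outcome: 1017 − 141 = 876
OR = (2049 × 876) / (2662 × 141) = 1794924/375342 ≈ 4.782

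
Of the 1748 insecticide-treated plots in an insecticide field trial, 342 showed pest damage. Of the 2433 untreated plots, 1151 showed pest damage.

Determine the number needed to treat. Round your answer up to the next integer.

NNT: 4

risk, insecticide-treated plots = 342/1748 = 0.195652
risk, untreated plots = 1151/2433 = 0.473079
absolute risk difference = 0.277426
1 / 0.277426 = 3.605 → round up → 4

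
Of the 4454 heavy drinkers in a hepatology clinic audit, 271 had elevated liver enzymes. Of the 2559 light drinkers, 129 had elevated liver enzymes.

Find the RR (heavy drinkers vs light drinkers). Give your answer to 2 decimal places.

risk, heavy drinkers = 271/4454 = 0.0608
risk, light drinkers = 129/2559 = 0.0504
RR = 0.0608 / 0.0504 = 1.21

1.21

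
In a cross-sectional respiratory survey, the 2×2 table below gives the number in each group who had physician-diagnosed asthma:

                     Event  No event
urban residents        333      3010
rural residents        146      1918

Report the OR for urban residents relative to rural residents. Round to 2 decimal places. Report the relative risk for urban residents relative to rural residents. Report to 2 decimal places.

OR = 1.45; RR = 1.41

OR = (333 × 1918) / (3010 × 146) = 638694/439460 ≈ 1.45
risk, urban residents = 333/3343 = 0.0996
risk, rural residents = 146/2064 = 0.0707
RR = 0.0996 / 0.0707 = 1.41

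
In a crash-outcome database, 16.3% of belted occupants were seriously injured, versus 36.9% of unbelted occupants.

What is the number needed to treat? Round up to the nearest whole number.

absolute risk difference = 0.206000
1 / 0.206000 = 4.854 → round up → 5

NNT = 5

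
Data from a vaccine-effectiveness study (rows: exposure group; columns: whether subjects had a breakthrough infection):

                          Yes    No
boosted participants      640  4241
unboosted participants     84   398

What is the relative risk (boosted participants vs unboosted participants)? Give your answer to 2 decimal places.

risk, boosted participants = 640/4881 = 0.1311
risk, unboosted participants = 84/482 = 0.1743
RR = 0.1311 / 0.1743 = 0.75

0.75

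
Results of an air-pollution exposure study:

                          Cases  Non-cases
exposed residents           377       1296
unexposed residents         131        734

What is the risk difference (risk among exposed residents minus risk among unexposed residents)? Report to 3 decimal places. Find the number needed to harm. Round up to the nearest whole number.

risk, exposed residents = 377/1673 = 0.2253
risk, unexposed residents = 131/865 = 0.1514
risk difference = 0.2253 − 0.1514 = 0.074
absolute risk difference = 0.073899
1 / 0.073899 = 13.532 → round up → 14

RD = 0.074; NNH = 14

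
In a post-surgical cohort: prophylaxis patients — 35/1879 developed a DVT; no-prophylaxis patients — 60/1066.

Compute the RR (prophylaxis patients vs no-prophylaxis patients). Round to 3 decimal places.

risk, prophylaxis patients = 35/1879 = 0.01863
risk, no-prophylaxis patients = 60/1066 = 0.05629
RR = 0.01863 / 0.05629 = 0.331

0.331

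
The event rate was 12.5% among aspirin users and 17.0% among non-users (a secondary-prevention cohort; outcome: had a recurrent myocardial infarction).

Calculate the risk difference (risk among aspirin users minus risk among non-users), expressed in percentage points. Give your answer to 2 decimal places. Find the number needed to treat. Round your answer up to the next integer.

RD = -4.50; NNT = 23

risk difference = 0.1250 − 0.1700 = -0.0450 → -4.50 percentage points
absolute risk difference = 0.045000
1 / 0.045000 = 22.222 → round up → 23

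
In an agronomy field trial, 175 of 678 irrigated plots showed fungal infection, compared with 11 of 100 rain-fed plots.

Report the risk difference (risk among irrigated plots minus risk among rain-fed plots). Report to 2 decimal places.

risk, irrigated plots = 175/678 = 0.2581
risk, rain-fed plots = 11/100 = 0.1100
risk difference = 0.2581 − 0.1100 = 0.15

0.15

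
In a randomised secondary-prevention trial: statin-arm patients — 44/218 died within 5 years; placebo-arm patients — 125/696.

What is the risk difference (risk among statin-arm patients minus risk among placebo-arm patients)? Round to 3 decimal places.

0.022

risk, statin-arm patients = 44/218 = 0.2018
risk, placebo-arm patients = 125/696 = 0.1796
risk difference = 0.2018 − 0.1796 = 0.022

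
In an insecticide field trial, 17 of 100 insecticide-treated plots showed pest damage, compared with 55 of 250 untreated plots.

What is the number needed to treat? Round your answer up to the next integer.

20

risk, insecticide-treated plots = 17/100 = 0.170000
risk, untreated plots = 55/250 = 0.220000
absolute risk difference = 0.050000
1 / 0.050000 = 20.000 → round up → 20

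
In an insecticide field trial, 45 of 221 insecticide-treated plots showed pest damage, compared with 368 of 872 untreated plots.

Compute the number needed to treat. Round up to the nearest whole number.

risk, insecticide-treated plots = 45/221 = 0.203620
risk, untreated plots = 368/872 = 0.422018
absolute risk difference = 0.218398
1 / 0.218398 = 4.579 → round up → 5

NNT ≈ 5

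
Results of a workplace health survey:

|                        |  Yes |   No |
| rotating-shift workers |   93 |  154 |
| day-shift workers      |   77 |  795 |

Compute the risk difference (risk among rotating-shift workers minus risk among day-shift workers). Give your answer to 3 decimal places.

risk, rotating-shift workers = 93/247 = 0.3765
risk, day-shift workers = 77/872 = 0.0883
risk difference = 0.3765 − 0.0883 = 0.288

RD = 0.288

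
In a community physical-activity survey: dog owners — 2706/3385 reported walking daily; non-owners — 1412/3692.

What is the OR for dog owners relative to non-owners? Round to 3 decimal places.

OR = (2706 × 2280) / (679 × 1412) = 6169680/958748 ≈ 6.435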